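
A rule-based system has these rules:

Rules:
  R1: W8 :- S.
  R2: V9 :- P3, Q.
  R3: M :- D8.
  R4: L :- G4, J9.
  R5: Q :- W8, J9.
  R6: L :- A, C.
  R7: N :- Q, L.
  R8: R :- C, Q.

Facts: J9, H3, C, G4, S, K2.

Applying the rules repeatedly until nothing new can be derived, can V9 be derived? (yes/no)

Round 1: R1 [W8 :- S.]; R4 [L :- G4, J9.]. New: W8, L.
Round 2: R5 [Q :- W8, J9.]. New: Q.
Round 3: R7 [N :- Q, L.]; R8 [R :- C, Q.]. New: N, R.
Fixed point reached. V9 is concluded only by R2; R2 needs P3 (never derived).

no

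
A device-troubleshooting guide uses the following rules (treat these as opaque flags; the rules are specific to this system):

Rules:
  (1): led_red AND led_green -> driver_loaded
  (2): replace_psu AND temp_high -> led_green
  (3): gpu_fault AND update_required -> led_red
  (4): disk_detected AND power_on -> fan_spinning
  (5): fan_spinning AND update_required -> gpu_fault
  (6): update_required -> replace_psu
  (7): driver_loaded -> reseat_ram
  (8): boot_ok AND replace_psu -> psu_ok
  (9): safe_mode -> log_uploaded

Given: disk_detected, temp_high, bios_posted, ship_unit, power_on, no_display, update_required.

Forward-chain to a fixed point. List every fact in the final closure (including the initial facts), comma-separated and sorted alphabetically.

[1] (4) [disk_detected AND power_on -> fan_spinning]; (6) [update_required -> replace_psu]. ⇒ new: fan_spinning, replace_psu.
[2] (2) [replace_psu AND temp_high -> led_green]; (5) [fan_spinning AND update_required -> gpu_fault]. ⇒ new: led_green, gpu_fault.
[3] (3) [gpu_fault AND update_required -> led_red]. ⇒ new: led_red.
[4] (1) [led_red AND led_green -> driver_loaded]. ⇒ new: driver_loaded.
[5] (7) [driver_loaded -> reseat_ram]. ⇒ new: reseat_ram.

bios_posted, disk_detected, driver_loaded, fan_spinning, gpu_fault, led_green, led_red, no_display, power_on, replace_psu, reseat_ram, ship_unit, temp_high, update_required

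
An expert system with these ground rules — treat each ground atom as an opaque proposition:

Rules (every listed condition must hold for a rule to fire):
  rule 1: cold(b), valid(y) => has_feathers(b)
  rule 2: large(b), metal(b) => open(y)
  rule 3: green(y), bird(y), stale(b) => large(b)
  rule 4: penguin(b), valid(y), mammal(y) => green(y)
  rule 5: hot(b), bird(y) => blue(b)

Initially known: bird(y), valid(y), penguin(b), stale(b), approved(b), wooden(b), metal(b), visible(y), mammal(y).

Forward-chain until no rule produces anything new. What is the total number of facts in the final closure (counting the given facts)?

12

Round 1 — rule 4, derive green(y).
Round 2 — rule 3, derive large(b).
Round 3 — rule 2, derive open(y).
Closure: {approved(b), bird(y), green(y), large(b), mammal(y), metal(b), open(y), penguin(b), stale(b), valid(y), visible(y), wooden(b)} — 12 facts.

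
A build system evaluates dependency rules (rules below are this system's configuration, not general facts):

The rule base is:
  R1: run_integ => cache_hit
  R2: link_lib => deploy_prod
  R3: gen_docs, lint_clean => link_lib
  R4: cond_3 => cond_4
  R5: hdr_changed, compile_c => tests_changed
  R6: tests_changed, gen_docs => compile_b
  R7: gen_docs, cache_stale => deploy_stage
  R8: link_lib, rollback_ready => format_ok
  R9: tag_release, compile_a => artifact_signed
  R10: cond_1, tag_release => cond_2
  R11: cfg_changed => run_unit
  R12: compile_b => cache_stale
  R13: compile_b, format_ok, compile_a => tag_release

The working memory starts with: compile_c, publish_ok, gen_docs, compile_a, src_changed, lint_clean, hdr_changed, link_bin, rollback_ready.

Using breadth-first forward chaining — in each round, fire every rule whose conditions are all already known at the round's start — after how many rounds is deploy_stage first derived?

Round 1: R3 [gen_docs, lint_clean => link_lib]; R5 [hdr_changed, compile_c => tests_changed]. Adds link_lib, tests_changed.
Round 2: R2 [link_lib => deploy_prod]; R6 [tests_changed, gen_docs => compile_b]; R8 [link_lib, rollback_ready => format_ok]. Adds deploy_prod, compile_b, format_ok.
Round 3: R12 [compile_b => cache_stale]; R13 [compile_b, format_ok, compile_a => tag_release]. Adds cache_stale, tag_release.
Round 4: R7 [gen_docs, cache_stale => deploy_stage]; R9 [tag_release, compile_a => artifact_signed]. Adds deploy_stage, artifact_signed.
deploy_stage first appears in round 4.

4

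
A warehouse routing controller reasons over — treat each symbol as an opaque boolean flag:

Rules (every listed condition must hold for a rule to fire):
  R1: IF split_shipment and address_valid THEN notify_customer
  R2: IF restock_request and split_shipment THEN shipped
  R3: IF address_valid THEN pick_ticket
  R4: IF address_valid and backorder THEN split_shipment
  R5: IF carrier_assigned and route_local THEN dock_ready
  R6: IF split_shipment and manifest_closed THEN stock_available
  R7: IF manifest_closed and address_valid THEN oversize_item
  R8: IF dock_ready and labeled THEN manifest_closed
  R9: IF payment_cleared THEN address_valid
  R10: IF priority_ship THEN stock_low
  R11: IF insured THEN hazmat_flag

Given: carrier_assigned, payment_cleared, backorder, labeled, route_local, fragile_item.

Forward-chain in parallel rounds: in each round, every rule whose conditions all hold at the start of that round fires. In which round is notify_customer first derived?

Round 1: R5 [IF carrier_assigned and route_local THEN dock_ready]; R9 [IF payment_cleared THEN address_valid]. Adds dock_ready, address_valid.
Round 2: R3 [IF address_valid THEN pick_ticket]; R4 [IF address_valid and backorder THEN split_shipment]; R8 [IF dock_ready and labeled THEN manifest_closed]. Adds pick_ticket, split_shipment, manifest_closed.
Round 3: R1 [IF split_shipment and address_valid THEN notify_customer]; R6 [IF split_shipment and manifest_closed THEN stock_available]; R7 [IF manifest_closed and address_valid THEN oversize_item]. Adds notify_customer, stock_available, oversize_item.
notify_customer first appears in round 3.

3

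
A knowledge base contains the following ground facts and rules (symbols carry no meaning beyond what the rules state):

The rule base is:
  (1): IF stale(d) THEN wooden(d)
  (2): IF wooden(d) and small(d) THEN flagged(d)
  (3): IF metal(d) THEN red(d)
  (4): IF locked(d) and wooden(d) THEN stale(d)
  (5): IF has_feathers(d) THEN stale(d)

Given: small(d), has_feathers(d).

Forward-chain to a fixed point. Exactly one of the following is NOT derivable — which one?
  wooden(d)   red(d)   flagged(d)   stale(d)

red(d)

Round 1: (5) [IF has_feathers(d) THEN stale(d)]. New: stale(d).
Round 2: (1) [IF stale(d) THEN wooden(d)]. New: wooden(d).
Round 3: (2) [IF wooden(d) and small(d) THEN flagged(d)]. New: flagged(d).
Derived: stale(d) (round 1), flagged(d) (round 3), wooden(d) (round 2). red(d) never appears in any round.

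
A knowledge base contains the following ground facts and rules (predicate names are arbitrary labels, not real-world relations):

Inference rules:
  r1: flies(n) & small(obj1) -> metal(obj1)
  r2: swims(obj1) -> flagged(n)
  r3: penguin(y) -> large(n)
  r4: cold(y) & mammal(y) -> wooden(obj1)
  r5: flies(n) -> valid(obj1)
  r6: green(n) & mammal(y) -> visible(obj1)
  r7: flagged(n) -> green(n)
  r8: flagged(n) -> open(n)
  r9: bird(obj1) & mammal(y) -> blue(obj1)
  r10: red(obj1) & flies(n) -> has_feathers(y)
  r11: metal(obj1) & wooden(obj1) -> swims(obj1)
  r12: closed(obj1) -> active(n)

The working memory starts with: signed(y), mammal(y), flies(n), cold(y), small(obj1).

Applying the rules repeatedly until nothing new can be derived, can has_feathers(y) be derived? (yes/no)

no

Round 1: r1 [flies(n) & small(obj1) -> metal(obj1)]; r4 [cold(y) & mammal(y) -> wooden(obj1)]; r5 [flies(n) -> valid(obj1)]. Adds metal(obj1), wooden(obj1), valid(obj1).
Round 2: r11 [metal(obj1) & wooden(obj1) -> swims(obj1)]. Adds swims(obj1).
Round 3: r2 [swims(obj1) -> flagged(n)]. Adds flagged(n).
Round 4: r7 [flagged(n) -> green(n)]; r8 [flagged(n) -> open(n)]. Adds green(n), open(n).
Round 5: r6 [green(n) & mammal(y) -> visible(obj1)]. Adds visible(obj1).
Fixed point reached. has_feathers(y) is concluded only by r10; r10 needs red(obj1) (never derived).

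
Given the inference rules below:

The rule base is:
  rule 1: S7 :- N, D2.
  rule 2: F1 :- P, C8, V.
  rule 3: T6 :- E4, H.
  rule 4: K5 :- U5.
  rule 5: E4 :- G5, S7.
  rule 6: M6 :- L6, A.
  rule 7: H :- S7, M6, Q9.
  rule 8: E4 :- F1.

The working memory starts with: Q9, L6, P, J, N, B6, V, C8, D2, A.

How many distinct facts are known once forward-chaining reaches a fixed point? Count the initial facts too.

Round 1: rule 1 [S7 :- N, D2.]; rule 2 [F1 :- P, C8, V.]; rule 6 [M6 :- L6, A.]. New: S7, F1, M6.
Round 2: rule 7 [H :- S7, M6, Q9.]; rule 8 [E4 :- F1.]. New: H, E4.
Round 3: rule 3 [T6 :- E4, H.]. New: T6.
Closure: {A, B6, C8, D2, E4, F1, H, J, L6, M6, N, P, Q9, S7, T6, V} — 16 facts.

16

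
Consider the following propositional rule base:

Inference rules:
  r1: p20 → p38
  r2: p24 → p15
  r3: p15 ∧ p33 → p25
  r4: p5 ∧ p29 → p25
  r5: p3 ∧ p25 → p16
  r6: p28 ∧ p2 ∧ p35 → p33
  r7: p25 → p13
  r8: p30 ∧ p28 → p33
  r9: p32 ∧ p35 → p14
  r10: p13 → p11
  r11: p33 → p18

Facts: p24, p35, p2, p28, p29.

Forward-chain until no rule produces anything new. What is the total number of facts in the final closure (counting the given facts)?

Round 1 fires r2, r6, giving p15, p33.
Round 2 fires r3, r11, giving p25, p18.
Round 3 fires r7, giving p13.
Round 4 fires r10, giving p11.
Closure: {p11, p13, p15, p18, p2, p24, p25, p28, p29, p33, p35} — 11 facts.

11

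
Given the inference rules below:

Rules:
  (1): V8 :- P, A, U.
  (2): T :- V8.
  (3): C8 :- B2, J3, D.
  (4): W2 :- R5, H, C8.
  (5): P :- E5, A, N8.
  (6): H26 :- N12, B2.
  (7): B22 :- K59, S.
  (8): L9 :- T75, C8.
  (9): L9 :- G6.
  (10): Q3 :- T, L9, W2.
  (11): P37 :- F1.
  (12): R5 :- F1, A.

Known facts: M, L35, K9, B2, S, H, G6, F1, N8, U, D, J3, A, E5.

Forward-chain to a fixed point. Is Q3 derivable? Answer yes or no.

yes

Round 1: (3) [C8 :- B2, J3, D.]; (5) [P :- E5, A, N8.]; (9) [L9 :- G6.]; (11) [P37 :- F1.]; (12) [R5 :- F1, A.]. New: C8, P, L9, P37, R5.
Round 2: (1) [V8 :- P, A, U.]; (4) [W2 :- R5, H, C8.]. New: V8, W2.
Round 3: (2) [T :- V8.]. New: T.
Round 4: (10) [Q3 :- T, L9, W2.]. New: Q3.
Q3 appears in round 4, so it is derivable.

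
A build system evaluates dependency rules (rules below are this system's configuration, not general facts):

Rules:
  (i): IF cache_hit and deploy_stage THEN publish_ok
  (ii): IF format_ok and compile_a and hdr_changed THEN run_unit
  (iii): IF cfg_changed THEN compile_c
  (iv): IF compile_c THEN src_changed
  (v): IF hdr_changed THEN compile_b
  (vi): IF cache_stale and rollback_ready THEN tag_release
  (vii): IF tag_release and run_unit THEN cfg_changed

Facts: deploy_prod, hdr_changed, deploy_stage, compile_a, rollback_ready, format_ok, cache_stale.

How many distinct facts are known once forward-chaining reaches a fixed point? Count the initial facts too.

13

Round 1: (ii) [IF format_ok and compile_a and hdr_changed THEN run_unit]; (v) [IF hdr_changed THEN compile_b]; (vi) [IF cache_stale and rollback_ready THEN tag_release]. Adds run_unit, compile_b, tag_release.
Round 2: (vii) [IF tag_release and run_unit THEN cfg_changed]. Adds cfg_changed.
Round 3: (iii) [IF cfg_changed THEN compile_c]. Adds compile_c.
Round 4: (iv) [IF compile_c THEN src_changed]. Adds src_changed.
Closure: {cache_stale, cfg_changed, compile_a, compile_b, compile_c, deploy_prod, deploy_stage, format_ok, hdr_changed, rollback_ready, run_unit, src_changed, tag_release} — 13 facts.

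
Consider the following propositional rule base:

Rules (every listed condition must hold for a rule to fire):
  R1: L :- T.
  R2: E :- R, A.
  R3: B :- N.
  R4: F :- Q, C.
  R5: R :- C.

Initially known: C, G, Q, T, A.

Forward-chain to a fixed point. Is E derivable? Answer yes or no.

Round 1 fires R1, R4, R5, giving L, F, R.
Round 2 fires R2, giving E.
E appears in round 2, so it is derivable.

yes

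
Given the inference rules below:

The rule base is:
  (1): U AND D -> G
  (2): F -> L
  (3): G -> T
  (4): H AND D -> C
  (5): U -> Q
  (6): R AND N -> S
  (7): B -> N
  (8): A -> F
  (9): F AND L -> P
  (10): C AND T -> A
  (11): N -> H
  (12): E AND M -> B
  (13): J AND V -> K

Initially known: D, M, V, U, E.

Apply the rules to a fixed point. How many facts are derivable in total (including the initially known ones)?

Round 1 — (1), (5), (12), derive G, Q, B.
Round 2 — (3), (7), derive T, N.
Round 3 — (11), derive H.
Round 4 — (4), derive C.
Round 5 — (10), derive A.
Round 6 — (8), derive F.
Round 7 — (2), derive L.
Round 8 — (9), derive P.
Closure: {A, B, C, D, E, F, G, H, L, M, N, P, Q, T, U, V} — 16 facts.

16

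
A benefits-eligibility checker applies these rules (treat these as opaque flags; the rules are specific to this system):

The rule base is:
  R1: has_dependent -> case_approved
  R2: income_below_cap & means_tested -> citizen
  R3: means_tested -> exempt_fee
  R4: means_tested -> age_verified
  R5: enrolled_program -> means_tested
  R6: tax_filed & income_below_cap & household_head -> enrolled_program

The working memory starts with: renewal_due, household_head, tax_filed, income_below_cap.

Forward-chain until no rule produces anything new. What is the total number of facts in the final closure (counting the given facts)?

Round 1: R6 [tax_filed & income_below_cap & household_head -> enrolled_program]. New: enrolled_program.
Round 2: R5 [enrolled_program -> means_tested]. New: means_tested.
Round 3: R2 [income_below_cap & means_tested -> citizen]; R3 [means_tested -> exempt_fee]; R4 [means_tested -> age_verified]. New: citizen, exempt_fee, age_verified.
Closure: {age_verified, citizen, enrolled_program, exempt_fee, household_head, income_below_cap, means_tested, renewal_due, tax_filed} — 9 facts.

9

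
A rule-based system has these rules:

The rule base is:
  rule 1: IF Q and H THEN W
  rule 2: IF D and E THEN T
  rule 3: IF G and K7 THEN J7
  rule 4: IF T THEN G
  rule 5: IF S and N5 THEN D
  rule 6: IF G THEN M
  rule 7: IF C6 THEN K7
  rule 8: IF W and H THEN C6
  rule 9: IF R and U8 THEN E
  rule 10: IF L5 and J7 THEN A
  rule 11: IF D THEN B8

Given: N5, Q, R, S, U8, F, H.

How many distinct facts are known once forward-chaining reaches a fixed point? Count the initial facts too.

Round 1: rule 1 [IF Q and H THEN W]; rule 5 [IF S and N5 THEN D]; rule 9 [IF R and U8 THEN E]. Adds W, D, E.
Round 2: rule 2 [IF D and E THEN T]; rule 8 [IF W and H THEN C6]; rule 11 [IF D THEN B8]. Adds T, C6, B8.
Round 3: rule 4 [IF T THEN G]; rule 7 [IF C6 THEN K7]. Adds G, K7.
Round 4: rule 3 [IF G and K7 THEN J7]; rule 6 [IF G THEN M]. Adds J7, M.
Closure: {B8, C6, D, E, F, G, H, J7, K7, M, N5, Q, R, S, T, U8, W} — 17 facts.

17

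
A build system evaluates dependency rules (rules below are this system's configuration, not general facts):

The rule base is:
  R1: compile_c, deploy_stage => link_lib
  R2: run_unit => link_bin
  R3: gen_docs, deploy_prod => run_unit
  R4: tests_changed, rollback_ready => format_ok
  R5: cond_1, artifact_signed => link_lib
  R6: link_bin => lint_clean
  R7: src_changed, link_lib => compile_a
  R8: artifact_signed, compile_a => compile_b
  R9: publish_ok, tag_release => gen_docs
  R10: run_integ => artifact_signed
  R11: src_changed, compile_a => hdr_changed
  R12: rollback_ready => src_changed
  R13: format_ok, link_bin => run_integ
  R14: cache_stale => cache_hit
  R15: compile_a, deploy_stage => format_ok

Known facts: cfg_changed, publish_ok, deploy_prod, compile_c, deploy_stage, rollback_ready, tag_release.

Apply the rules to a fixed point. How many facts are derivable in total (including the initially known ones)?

19

Round 1: R1 [compile_c, deploy_stage => link_lib]; R9 [publish_ok, tag_release => gen_docs]; R12 [rollback_ready => src_changed]. New: link_lib, gen_docs, src_changed.
Round 2: R3 [gen_docs, deploy_prod => run_unit]; R7 [src_changed, link_lib => compile_a]. New: run_unit, compile_a.
Round 3: R2 [run_unit => link_bin]; R11 [src_changed, compile_a => hdr_changed]; R15 [compile_a, deploy_stage => format_ok]. New: link_bin, hdr_changed, format_ok.
Round 4: R6 [link_bin => lint_clean]; R13 [format_ok, link_bin => run_integ]. New: lint_clean, run_integ.
Round 5: R10 [run_integ => artifact_signed]. New: artifact_signed.
Round 6: R8 [artifact_signed, compile_a => compile_b]. New: compile_b.
Closure: {artifact_signed, cfg_changed, compile_a, compile_b, compile_c, deploy_prod, deploy_stage, format_ok, gen_docs, hdr_changed, link_bin, link_lib, lint_clean, publish_ok, rollback_ready, run_integ, run_unit, src_changed, tag_release} — 19 facts.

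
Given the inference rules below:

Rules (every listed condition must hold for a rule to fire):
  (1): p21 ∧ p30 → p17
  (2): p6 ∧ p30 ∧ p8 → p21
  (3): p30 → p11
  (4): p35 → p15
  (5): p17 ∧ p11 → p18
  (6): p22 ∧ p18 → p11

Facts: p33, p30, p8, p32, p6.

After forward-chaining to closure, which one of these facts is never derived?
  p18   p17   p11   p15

Round 1 — (2), (3), derive p21, p11.
Round 2 — (1), derive p17.
Round 3 — (5), derive p18.
Derived: p17 (round 2), p11 (round 1), p18 (round 3). p15 never appears in any round.

p15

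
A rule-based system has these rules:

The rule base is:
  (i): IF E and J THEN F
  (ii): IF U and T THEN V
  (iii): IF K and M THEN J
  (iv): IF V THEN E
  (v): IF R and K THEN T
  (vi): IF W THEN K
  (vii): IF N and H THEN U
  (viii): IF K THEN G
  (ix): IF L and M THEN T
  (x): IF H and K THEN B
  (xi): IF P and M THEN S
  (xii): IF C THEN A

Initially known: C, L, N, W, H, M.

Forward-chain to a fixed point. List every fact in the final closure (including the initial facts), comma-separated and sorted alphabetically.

A, B, C, E, F, G, H, J, K, L, M, N, T, U, V, W

Round 1 — (vi), (vii), (ix), (xii), derive K, U, T, A.
Round 2 — (ii), (iii), (viii), (x), derive V, J, G, B.
Round 3 — (iv), derive E.
Round 4 — (i), derive F.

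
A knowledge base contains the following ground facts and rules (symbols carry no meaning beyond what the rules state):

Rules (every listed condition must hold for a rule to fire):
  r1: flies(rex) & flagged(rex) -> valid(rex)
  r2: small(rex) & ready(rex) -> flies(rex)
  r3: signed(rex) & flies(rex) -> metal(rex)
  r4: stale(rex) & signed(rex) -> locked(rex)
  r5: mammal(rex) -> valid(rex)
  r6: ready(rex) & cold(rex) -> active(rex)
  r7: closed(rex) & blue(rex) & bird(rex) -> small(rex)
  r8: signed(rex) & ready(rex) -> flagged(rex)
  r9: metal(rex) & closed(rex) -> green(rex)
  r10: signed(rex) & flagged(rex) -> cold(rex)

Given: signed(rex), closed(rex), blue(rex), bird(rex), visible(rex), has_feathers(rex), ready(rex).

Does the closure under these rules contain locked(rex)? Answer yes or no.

[1] r7 [closed(rex) & blue(rex) & bird(rex) -> small(rex)]; r8 [signed(rex) & ready(rex) -> flagged(rex)]. ⇒ new: small(rex), flagged(rex).
[2] r2 [small(rex) & ready(rex) -> flies(rex)]; r10 [signed(rex) & flagged(rex) -> cold(rex)]. ⇒ new: flies(rex), cold(rex).
[3] r1 [flies(rex) & flagged(rex) -> valid(rex)]; r3 [signed(rex) & flies(rex) -> metal(rex)]; r6 [ready(rex) & cold(rex) -> active(rex)]. ⇒ new: valid(rex), metal(rex), active(rex).
[4] r9 [metal(rex) & closed(rex) -> green(rex)]. ⇒ new: green(rex).
Fixed point reached. locked(rex) is concluded only by r4; r4 needs stale(rex) (never derived).

no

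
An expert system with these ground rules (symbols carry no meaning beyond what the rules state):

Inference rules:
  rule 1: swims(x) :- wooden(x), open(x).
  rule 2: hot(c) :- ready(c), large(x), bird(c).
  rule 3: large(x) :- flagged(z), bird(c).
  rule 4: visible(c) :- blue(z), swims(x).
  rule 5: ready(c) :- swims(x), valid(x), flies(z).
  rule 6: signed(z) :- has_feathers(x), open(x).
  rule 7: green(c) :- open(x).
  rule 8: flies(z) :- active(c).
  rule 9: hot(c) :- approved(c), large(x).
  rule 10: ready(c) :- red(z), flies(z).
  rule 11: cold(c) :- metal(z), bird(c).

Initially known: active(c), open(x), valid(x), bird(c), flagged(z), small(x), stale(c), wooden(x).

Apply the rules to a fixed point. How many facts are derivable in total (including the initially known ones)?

14

[1] rule 1 [swims(x) :- wooden(x), open(x).]; rule 3 [large(x) :- flagged(z), bird(c).]; rule 7 [green(c) :- open(x).]; rule 8 [flies(z) :- active(c).]. ⇒ new: swims(x), large(x), green(c), flies(z).
[2] rule 5 [ready(c) :- swims(x), valid(x), flies(z).]. ⇒ new: ready(c).
[3] rule 2 [hot(c) :- ready(c), large(x), bird(c).]. ⇒ new: hot(c).
Closure: {active(c), bird(c), flagged(z), flies(z), green(c), hot(c), large(x), open(x), ready(c), small(x), stale(c), swims(x), valid(x), wooden(x)} — 14 facts.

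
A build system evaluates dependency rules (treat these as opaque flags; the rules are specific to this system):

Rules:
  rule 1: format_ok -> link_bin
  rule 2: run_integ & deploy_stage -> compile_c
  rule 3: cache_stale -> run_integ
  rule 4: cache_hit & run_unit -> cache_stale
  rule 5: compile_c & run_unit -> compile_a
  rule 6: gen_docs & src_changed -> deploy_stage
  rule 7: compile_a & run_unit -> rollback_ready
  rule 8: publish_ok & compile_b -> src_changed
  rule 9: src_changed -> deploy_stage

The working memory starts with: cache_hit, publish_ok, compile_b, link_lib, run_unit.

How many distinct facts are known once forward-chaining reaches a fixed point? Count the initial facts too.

Round 1 — rule 4, rule 8, derive cache_stale, src_changed.
Round 2 — rule 3, rule 9, derive run_integ, deploy_stage.
Round 3 — rule 2, derive compile_c.
Round 4 — rule 5, derive compile_a.
Round 5 — rule 7, derive rollback_ready.
Closure: {cache_hit, cache_stale, compile_a, compile_b, compile_c, deploy_stage, link_lib, publish_ok, rollback_ready, run_integ, run_unit, src_changed} — 12 facts.

12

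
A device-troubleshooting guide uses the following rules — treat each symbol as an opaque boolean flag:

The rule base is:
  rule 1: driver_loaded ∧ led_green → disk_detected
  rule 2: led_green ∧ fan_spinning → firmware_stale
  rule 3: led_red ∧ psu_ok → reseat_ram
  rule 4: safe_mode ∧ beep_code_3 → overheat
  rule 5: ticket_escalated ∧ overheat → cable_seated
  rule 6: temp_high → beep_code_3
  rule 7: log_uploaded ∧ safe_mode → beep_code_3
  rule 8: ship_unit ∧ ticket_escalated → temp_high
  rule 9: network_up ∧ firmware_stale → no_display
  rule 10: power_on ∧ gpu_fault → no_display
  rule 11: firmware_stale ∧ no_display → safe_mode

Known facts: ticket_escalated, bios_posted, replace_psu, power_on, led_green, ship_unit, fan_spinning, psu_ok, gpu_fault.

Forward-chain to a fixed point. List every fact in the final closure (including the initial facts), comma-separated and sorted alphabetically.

beep_code_3, bios_posted, cable_seated, fan_spinning, firmware_stale, gpu_fault, led_green, no_display, overheat, power_on, psu_ok, replace_psu, safe_mode, ship_unit, temp_high, ticket_escalated

Round 1: rule 2 [led_green ∧ fan_spinning → firmware_stale]; rule 8 [ship_unit ∧ ticket_escalated → temp_high]; rule 10 [power_on ∧ gpu_fault → no_display]. Adds firmware_stale, temp_high, no_display.
Round 2: rule 6 [temp_high → beep_code_3]; rule 11 [firmware_stale ∧ no_display → safe_mode]. Adds beep_code_3, safe_mode.
Round 3: rule 4 [safe_mode ∧ beep_code_3 → overheat]. Adds overheat.
Round 4: rule 5 [ticket_escalated ∧ overheat → cable_seated]. Adds cable_seated.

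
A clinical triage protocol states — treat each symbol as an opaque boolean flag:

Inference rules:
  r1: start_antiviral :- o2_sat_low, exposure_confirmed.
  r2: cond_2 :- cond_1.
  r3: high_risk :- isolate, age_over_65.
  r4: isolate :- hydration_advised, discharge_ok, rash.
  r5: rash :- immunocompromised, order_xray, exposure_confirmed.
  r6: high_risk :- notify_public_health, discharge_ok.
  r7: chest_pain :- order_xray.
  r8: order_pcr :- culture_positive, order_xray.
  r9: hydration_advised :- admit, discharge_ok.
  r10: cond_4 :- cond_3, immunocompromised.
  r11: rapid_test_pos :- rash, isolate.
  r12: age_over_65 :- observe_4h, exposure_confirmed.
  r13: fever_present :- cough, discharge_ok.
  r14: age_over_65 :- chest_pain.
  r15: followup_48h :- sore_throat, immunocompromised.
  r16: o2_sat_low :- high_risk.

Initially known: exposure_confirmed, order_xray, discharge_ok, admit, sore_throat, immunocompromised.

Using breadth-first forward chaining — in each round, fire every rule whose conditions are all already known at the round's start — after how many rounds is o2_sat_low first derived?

[1] r5 [rash :- immunocompromised, order_xray, exposure_confirmed.]; r7 [chest_pain :- order_xray.]; r9 [hydration_advised :- admit, discharge_ok.]; r15 [followup_48h :- sore_throat, immunocompromised.]. ⇒ new: rash, chest_pain, hydration_advised, followup_48h.
[2] r4 [isolate :- hydration_advised, discharge_ok, rash.]; r14 [age_over_65 :- chest_pain.]. ⇒ new: isolate, age_over_65.
[3] r3 [high_risk :- isolate, age_over_65.]; r11 [rapid_test_pos :- rash, isolate.]. ⇒ new: high_risk, rapid_test_pos.
[4] r16 [o2_sat_low :- high_risk.]. ⇒ new: o2_sat_low.
o2_sat_low first appears in round 4.

4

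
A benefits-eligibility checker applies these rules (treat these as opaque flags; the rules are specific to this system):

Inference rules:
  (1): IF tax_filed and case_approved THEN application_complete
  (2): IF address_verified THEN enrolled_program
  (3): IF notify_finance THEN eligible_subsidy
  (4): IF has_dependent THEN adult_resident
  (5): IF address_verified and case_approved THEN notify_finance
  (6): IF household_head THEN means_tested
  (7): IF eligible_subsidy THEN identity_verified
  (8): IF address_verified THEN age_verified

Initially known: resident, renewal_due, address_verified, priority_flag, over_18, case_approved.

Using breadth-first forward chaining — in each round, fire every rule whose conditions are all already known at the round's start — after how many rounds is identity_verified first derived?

[1] (2) [IF address_verified THEN enrolled_program]; (5) [IF address_verified and case_approved THEN notify_finance]; (8) [IF address_verified THEN age_verified]. ⇒ new: enrolled_program, notify_finance, age_verified.
[2] (3) [IF notify_finance THEN eligible_subsidy]. ⇒ new: eligible_subsidy.
[3] (7) [IF eligible_subsidy THEN identity_verified]. ⇒ new: identity_verified.
identity_verified first appears in round 3.

3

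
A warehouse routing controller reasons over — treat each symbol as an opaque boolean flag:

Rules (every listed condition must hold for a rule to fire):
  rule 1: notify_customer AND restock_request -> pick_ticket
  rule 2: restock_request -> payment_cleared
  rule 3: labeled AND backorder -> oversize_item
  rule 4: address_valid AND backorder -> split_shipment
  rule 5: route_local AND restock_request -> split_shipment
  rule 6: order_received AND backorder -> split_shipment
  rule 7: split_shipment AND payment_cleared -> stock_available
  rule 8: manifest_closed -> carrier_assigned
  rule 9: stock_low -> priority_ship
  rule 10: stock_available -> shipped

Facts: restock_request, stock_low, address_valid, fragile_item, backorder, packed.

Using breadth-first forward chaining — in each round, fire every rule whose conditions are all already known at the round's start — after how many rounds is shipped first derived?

3

[1] rule 2 [restock_request -> payment_cleared]; rule 4 [address_valid AND backorder -> split_shipment]; rule 9 [stock_low -> priority_ship]. ⇒ new: payment_cleared, split_shipment, priority_ship.
[2] rule 7 [split_shipment AND payment_cleared -> stock_available]. ⇒ new: stock_available.
[3] rule 10 [stock_available -> shipped]. ⇒ new: shipped.
shipped first appears in round 3.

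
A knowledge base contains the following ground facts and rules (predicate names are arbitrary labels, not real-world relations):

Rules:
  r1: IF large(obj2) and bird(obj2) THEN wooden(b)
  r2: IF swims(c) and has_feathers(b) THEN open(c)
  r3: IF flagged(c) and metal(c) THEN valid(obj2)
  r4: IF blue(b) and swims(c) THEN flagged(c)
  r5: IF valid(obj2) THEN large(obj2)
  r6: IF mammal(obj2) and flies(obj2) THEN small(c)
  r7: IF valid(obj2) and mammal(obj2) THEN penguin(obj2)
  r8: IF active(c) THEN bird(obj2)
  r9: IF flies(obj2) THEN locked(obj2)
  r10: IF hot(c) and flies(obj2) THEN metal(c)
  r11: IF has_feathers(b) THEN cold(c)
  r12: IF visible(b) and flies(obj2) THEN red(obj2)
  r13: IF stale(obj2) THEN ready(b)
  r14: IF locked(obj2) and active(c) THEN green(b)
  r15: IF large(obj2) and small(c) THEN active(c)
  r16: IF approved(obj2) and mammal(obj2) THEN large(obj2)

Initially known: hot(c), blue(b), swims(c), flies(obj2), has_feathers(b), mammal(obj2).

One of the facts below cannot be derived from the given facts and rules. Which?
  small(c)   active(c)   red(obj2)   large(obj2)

Round 1: r2 [IF swims(c) and has_feathers(b) THEN open(c)]; r4 [IF blue(b) and swims(c) THEN flagged(c)]; r6 [IF mammal(obj2) and flies(obj2) THEN small(c)]; r9 [IF flies(obj2) THEN locked(obj2)]; r10 [IF hot(c) and flies(obj2) THEN metal(c)]; r11 [IF has_feathers(b) THEN cold(c)]. New: open(c), flagged(c), small(c), locked(obj2), metal(c), cold(c).
Round 2: r3 [IF flagged(c) and metal(c) THEN valid(obj2)]. New: valid(obj2).
Round 3: r5 [IF valid(obj2) THEN large(obj2)]; r7 [IF valid(obj2) and mammal(obj2) THEN penguin(obj2)]. New: large(obj2), penguin(obj2).
Round 4: r15 [IF large(obj2) and small(c) THEN active(c)]. New: active(c).
Round 5: r8 [IF active(c) THEN bird(obj2)]; r14 [IF locked(obj2) and active(c) THEN green(b)]. New: bird(obj2), green(b).
Round 6: r1 [IF large(obj2) and bird(obj2) THEN wooden(b)]. New: wooden(b).
Derived: active(c) (round 4), large(obj2) (round 3), small(c) (round 1). red(obj2) never appears in any round.

red(obj2)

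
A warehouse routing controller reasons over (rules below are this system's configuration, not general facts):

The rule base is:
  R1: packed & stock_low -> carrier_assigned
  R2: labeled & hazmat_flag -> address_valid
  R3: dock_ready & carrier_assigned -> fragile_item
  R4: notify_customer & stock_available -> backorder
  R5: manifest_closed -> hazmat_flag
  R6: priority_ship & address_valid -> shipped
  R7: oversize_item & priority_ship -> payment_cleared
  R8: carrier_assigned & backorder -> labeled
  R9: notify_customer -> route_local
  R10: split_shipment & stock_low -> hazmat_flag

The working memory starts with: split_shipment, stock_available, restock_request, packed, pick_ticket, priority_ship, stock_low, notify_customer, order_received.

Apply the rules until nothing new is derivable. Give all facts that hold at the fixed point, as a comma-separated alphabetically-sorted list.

address_valid, backorder, carrier_assigned, hazmat_flag, labeled, notify_customer, order_received, packed, pick_ticket, priority_ship, restock_request, route_local, shipped, split_shipment, stock_available, stock_low

Round 1 — R1, R4, R9, R10, derive carrier_assigned, backorder, route_local, hazmat_flag.
Round 2 — R8, derive labeled.
Round 3 — R2, derive address_valid.
Round 4 — R6, derive shipped.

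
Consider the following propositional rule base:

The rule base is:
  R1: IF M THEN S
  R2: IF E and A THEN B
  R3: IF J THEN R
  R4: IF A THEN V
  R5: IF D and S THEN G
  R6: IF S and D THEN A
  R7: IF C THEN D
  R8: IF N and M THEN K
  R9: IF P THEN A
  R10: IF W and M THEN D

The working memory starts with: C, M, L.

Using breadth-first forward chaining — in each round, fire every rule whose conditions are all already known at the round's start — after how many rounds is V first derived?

Round 1 fires R1, R7, giving S, D.
Round 2 fires R5, R6, giving G, A.
Round 3 fires R4, giving V.
V first appears in round 3.

3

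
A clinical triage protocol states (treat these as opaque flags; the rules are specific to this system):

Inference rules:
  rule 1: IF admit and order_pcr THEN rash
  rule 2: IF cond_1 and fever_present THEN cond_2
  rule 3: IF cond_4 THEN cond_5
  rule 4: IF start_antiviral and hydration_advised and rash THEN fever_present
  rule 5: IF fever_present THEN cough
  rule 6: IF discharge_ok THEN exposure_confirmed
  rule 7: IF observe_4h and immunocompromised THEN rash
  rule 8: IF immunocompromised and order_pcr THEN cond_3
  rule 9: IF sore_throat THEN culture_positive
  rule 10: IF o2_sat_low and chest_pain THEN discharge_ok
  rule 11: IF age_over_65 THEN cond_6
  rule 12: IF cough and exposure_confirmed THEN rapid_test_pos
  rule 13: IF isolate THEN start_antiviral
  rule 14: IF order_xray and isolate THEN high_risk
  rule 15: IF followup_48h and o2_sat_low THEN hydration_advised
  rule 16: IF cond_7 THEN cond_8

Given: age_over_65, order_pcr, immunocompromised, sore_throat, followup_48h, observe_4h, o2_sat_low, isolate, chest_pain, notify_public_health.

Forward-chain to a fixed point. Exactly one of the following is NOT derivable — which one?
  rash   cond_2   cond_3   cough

[1] rule 7 [IF observe_4h and immunocompromised THEN rash]; rule 8 [IF immunocompromised and order_pcr THEN cond_3]; rule 9 [IF sore_throat THEN culture_positive]; rule 10 [IF o2_sat_low and chest_pain THEN discharge_ok]; rule 11 [IF age_over_65 THEN cond_6]; rule 13 [IF isolate THEN start_antiviral]; rule 15 [IF followup_48h and o2_sat_low THEN hydration_advised]. ⇒ new: rash, cond_3, culture_positive, discharge_ok, cond_6, start_antiviral, hydration_advised.
[2] rule 4 [IF start_antiviral and hydration_advised and rash THEN fever_present]; rule 6 [IF discharge_ok THEN exposure_confirmed]. ⇒ new: fever_present, exposure_confirmed.
[3] rule 5 [IF fever_present THEN cough]. ⇒ new: cough.
[4] rule 12 [IF cough and exposure_confirmed THEN rapid_test_pos]. ⇒ new: rapid_test_pos.
Derived: cough (round 3), cond_3 (round 1), rash (round 1). cond_2 never appears in any round.

cond_2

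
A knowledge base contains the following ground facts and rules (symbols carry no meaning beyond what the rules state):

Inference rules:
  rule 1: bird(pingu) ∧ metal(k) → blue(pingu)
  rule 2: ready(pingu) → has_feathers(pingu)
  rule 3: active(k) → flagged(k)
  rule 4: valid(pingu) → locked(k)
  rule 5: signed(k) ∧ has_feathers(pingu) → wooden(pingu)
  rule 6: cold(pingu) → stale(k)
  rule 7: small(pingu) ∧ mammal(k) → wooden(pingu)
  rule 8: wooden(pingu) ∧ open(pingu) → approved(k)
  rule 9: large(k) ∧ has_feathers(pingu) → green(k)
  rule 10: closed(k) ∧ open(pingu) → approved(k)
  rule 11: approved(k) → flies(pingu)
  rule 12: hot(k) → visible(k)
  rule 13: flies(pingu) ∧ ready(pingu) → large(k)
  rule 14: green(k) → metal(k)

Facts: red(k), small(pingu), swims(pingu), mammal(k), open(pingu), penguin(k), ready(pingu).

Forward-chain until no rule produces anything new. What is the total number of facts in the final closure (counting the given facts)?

Round 1: rule 2 [ready(pingu) → has_feathers(pingu)]; rule 7 [small(pingu) ∧ mammal(k) → wooden(pingu)]. Adds has_feathers(pingu), wooden(pingu).
Round 2: rule 8 [wooden(pingu) ∧ open(pingu) → approved(k)]. Adds approved(k).
Round 3: rule 11 [approved(k) → flies(pingu)]. Adds flies(pingu).
Round 4: rule 13 [flies(pingu) ∧ ready(pingu) → large(k)]. Adds large(k).
Round 5: rule 9 [large(k) ∧ has_feathers(pingu) → green(k)]. Adds green(k).
Round 6: rule 14 [green(k) → metal(k)]. Adds metal(k).
Closure: {approved(k), flies(pingu), green(k), has_feathers(pingu), large(k), mammal(k), metal(k), open(pingu), penguin(k), ready(pingu), red(k), small(pingu), swims(pingu), wooden(pingu)} — 14 facts.

14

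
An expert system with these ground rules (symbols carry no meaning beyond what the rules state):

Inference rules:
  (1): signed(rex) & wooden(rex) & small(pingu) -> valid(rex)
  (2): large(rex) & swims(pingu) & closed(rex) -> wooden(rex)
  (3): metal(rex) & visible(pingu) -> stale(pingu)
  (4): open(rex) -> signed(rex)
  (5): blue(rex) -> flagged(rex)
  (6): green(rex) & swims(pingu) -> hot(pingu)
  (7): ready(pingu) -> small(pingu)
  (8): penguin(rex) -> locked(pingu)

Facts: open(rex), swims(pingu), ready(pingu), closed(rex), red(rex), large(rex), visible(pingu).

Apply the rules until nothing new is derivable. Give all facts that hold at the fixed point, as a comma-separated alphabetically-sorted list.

Round 1 — (2), (4), (7), derive wooden(rex), signed(rex), small(pingu).
Round 2 — (1), derive valid(rex).

closed(rex), large(rex), open(rex), ready(pingu), red(rex), signed(rex), small(pingu), swims(pingu), valid(rex), visible(pingu), wooden(rex)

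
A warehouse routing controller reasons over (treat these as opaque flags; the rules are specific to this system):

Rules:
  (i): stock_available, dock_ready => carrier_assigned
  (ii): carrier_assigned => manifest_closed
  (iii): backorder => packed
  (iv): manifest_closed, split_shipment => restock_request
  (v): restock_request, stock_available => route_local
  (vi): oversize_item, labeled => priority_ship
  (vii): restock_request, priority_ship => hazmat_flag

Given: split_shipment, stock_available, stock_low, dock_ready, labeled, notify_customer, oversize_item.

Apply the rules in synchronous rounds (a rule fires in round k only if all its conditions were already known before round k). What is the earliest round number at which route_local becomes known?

Round 1: (i) [stock_available, dock_ready => carrier_assigned]; (vi) [oversize_item, labeled => priority_ship]. New: carrier_assigned, priority_ship.
Round 2: (ii) [carrier_assigned => manifest_closed]. New: manifest_closed.
Round 3: (iv) [manifest_closed, split_shipment => restock_request]. New: restock_request.
Round 4: (v) [restock_request, stock_available => route_local]; (vii) [restock_request, priority_ship => hazmat_flag]. New: route_local, hazmat_flag.
route_local first appears in round 4.

4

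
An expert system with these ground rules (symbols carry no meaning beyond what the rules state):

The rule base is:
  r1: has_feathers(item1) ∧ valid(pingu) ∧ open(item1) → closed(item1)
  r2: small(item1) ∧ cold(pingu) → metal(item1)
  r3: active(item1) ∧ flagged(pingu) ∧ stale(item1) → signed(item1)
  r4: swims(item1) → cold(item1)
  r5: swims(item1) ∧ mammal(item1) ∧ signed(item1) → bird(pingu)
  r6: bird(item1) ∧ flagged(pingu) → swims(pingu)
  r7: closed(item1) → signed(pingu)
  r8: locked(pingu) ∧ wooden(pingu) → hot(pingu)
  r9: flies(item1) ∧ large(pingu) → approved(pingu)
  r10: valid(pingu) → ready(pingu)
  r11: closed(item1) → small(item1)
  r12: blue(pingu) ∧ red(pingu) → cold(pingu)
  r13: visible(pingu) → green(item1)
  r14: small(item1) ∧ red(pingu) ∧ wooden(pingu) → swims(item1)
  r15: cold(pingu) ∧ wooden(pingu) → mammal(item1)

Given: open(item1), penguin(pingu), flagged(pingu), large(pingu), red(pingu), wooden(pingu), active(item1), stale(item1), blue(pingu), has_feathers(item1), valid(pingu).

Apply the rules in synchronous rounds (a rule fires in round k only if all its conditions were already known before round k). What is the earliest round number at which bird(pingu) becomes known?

Round 1 — r1, r3, r10, r12, derive closed(item1), signed(item1), ready(pingu), cold(pingu).
Round 2 — r7, r11, r15, derive signed(pingu), small(item1), mammal(item1).
Round 3 — r2, r14, derive metal(item1), swims(item1).
Round 4 — r4, r5, derive cold(item1), bird(pingu).
bird(pingu) first appears in round 4.

4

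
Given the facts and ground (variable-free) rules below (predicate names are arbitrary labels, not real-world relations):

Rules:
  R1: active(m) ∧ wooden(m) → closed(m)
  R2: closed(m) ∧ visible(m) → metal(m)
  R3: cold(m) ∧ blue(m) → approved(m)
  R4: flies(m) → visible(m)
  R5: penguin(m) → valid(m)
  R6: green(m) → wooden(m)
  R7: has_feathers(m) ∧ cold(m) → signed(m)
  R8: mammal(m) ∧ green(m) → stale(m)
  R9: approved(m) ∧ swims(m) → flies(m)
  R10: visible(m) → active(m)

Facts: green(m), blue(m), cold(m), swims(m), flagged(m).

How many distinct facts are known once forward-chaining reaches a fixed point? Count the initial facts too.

12

Round 1 fires R3, R6, giving approved(m), wooden(m).
Round 2 fires R9, giving flies(m).
Round 3 fires R4, giving visible(m).
Round 4 fires R10, giving active(m).
Round 5 fires R1, giving closed(m).
Round 6 fires R2, giving metal(m).
Closure: {active(m), approved(m), blue(m), closed(m), cold(m), flagged(m), flies(m), green(m), metal(m), swims(m), visible(m), wooden(m)} — 12 facts.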